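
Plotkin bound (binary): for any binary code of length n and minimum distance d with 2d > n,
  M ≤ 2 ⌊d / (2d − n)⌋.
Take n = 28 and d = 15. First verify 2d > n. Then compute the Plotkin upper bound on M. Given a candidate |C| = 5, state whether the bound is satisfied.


Plotkin bound M ≤ 14; given |C| = 5 ≤ bound (satisfied).

Check applicability: 2d = 30, n = 28.
2d − n = 2 > 0, so Plotkin applies.
Compute d/(2d−n) = 15/2 ≈ 7.5000.
⌊d/(2d−n)⌋ = 7.
Plotkin bound: M ≤ 2·7 = 14.
Given |C| = 5, check: satisfied.
This |C| is below the Plotkin bound.


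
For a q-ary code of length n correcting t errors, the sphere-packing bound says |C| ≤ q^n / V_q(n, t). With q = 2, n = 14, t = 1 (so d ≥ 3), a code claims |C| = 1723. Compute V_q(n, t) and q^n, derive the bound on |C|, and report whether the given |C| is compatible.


V_q(n, t) = 15, q^n = 16384, Hamming bound = 1092, |C| = 1723 > bound (violated).

Step 1: Compute V_q(n, t) = Σ_{j=0}^1 C(n, j) (q−1)^j.
  j = 0: C(14,0)·(1)^0 = 1·1 = 1.
  j = 1: C(14,1)·(1)^1 = 14·1 = 14.
  V_q(n, t) = 1 + 14 = 15.
Step 2: q^n = 2^14 = 16384.
Step 3: Hamming bound ⌊q^n / V_q(n,t)⌋ = ⌊16384/15⌋ = 1092.
Step 4: Compare |C| = 1723 to 1092: violated.
The claimed |C| lies above the Hamming bound, so no 2-ary code of length 14 with d ≥ 3 can have 1723 codewords.


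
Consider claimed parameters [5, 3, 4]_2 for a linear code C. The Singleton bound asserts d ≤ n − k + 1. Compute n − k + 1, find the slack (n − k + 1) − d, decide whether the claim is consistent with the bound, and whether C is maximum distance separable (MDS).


Singleton RHS = n − k + 1 = 3, slack = -1, bound violated (no such code; not MDS).

Singleton bound: d ≤ n − k + 1.
Here n = 5, k = 3, so n − k + 1 = 3.
Given d = 4, check d ≤ 3: NO.
Slack = (n − k + 1) − d = -1.
The slack is negative: d = 4 exceeds n − k + 1 = 3 by 1, so the Singleton bound is violated and no linear [5, 3, 4]_2 code can exist. In particular it is not MDS (MDS requires d = n − k + 1 exactly).
Description: the claimed parameters are [5, 3, 4]_2; such a code would be impossible (violates the Singleton bound).


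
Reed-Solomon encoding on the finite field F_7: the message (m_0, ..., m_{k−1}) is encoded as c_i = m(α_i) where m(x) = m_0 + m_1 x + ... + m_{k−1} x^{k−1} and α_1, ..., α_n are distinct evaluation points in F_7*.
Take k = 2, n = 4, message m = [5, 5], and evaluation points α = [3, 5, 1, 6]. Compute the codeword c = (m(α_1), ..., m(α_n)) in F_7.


c = [6, 2, 3, 0]

Message polynomial: m(x) = 5 + 5·x (mod 7).
For each evaluation point α_i, compute m(α_i) mod 7:
  α_1 = 3: Horner steps 5 → 6, so m(3) = 6.
  α_2 = 5: Horner steps 5 → 2, so m(5) = 2.
  α_3 = 1: Horner steps 5 → 3, so m(1) = 3.
  α_4 = 6: Horner steps 5 → 0, so m(6) = 0.
Codeword c = [6, 2, 3, 0] ∈ F_7^4.


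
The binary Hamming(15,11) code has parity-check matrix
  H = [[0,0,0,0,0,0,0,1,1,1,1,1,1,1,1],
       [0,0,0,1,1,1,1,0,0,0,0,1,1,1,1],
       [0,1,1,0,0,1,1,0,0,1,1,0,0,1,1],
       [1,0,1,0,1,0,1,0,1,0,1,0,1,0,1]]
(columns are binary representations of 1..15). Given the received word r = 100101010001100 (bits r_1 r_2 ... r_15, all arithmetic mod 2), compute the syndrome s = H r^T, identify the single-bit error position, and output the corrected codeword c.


s = (1, 0, 1, 0)^T, error position = 10, corrected codeword c = 100101010101100

Compute s = H r^T mod 2 one row at a time:
  s_1 = 1 + 0 + 0 + 0 + 1 + 1 + 0 + 0 = 3 ≡ 1 (mod 2).
  s_2 = 1 + 0 + 1 + 0 + 1 + 1 + 0 + 0 = 4 ≡ 0 (mod 2).
  s_3 = 0 + 0 + 1 + 0 + 0 + 0 + 0 + 0 = 1 ≡ 1 (mod 2).
  s_4 = 1 + 0 + 0 + 0 + 0 + 0 + 1 + 0 = 2 ≡ 0 (mod 2).
s = (1, 0, 1, 0)^T — this equals column 10 of H (binary 1010), so error is at position 10.
Correct: flip bit 10 of r = 100101010001100 to get c = 100101010101100.


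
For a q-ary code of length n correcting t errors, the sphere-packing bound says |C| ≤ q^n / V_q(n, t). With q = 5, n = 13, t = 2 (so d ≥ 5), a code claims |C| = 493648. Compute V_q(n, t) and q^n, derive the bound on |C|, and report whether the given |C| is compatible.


V_q(n, t) = 1301, q^n = 1220703125, Hamming bound = 938280, |C| = 493648 ≤ bound (satisfied).

Step 1: Compute V_q(n, t) = Σ_{j=0}^2 C(n, j) (q−1)^j.
  j = 0: C(13,0)·(4)^0 = 1·1 = 1.
  j = 1: C(13,1)·(4)^1 = 13·4 = 52.
  j = 2: C(13,2)·(4)^2 = 78·16 = 1248.
  V_q(n, t) = 1 + 52 + 1248 = 1301.
Step 2: q^n = 5^13 = 1220703125.
Step 3: Hamming bound ⌊q^n / V_q(n,t)⌋ = ⌊1220703125/1301⌋ = 938280.
Step 4: Compare |C| = 493648 to 938280: satisfied.
The claimed |C| lies below the Hamming bound.


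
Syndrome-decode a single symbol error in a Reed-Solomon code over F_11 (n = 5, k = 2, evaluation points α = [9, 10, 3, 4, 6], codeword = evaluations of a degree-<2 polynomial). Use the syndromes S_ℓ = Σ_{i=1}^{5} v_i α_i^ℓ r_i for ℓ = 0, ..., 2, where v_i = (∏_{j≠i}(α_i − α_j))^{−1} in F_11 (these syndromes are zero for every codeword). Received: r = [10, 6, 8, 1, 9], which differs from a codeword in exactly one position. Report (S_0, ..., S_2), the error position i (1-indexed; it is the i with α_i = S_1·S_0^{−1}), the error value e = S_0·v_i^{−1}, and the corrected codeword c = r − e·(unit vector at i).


S = (1, 10, 1), error at position 2, error magnitude e = 3, c = [10, 3, 8, 1, 9].

Step 1: column multipliers v_i = (∏_{j≠i}(α_i − α_j))^{−1} mod 11.
  i = 1 (α = 9): (9−10)(9−3)(9−4)(9−6) = (−1)·6·5·3 = −90 ≡ 9, so v_1 = 9^{−1} = 5 (mod 11).
  i = 2 (α = 10): (10−9)(10−3)(10−4)(10−6) = 1·7·6·4 = 168 ≡ 3, so v_2 = 3^{−1} = 4 (mod 11).
  i = 3 (α = 3): (3−9)(3−10)(3−4)(3−6) = (−6)·(−7)·(−1)·(−3) = 126 ≡ 5, so v_3 = 5^{−1} = 9 (mod 11).
  i = 4 (α = 4): (4−9)(4−10)(4−3)(4−6) = (−5)·(−6)·1·(−2) = −60 ≡ 6, so v_4 = 6^{−1} = 2 (mod 11).
  i = 5 (α = 6): (6−9)(6−10)(6−3)(6−4) = (−3)·(−4)·3·2 = 72 ≡ 6, so v_5 = 6^{−1} = 2 (mod 11).
  v = [5, 4, 9, 2, 2].
Step 2: syndromes of r = [10, 6, 8, 1, 9] (all sums mod 11).
  S_0 = Σ v_i r_i = 5·10 + 4·6 + 9·8 + 2·1 + 2·9 = 166 ≡ 1.
  S_1 = Σ v_i α_i r_i = 5·9·10 + 4·10·6 + 9·3·8 + 2·4·1 + 2·6·9 = 1022 ≡ 10.
  α_i^2 mod 11 = [4, 1, 9, 5, 3].
  S_2 = Σ v_i α_i^2 r_i = 5·4·10 + 4·1·6 + 9·9·8 + 2·5·1 + 2·3·9 = 936 ≡ 1.
  S = (1, 10, 1) ≠ 0, so r is not a codeword (an error is present).
Step 3: locate the error. For a single error e at position i, S_ℓ = v_i·e·α_i^ℓ, so α_err = S_1/S_0.
  S_0^{−1} = 1^{−1} = 1 (mod 11), so α_err = 10·1 = 10 ≡ 10 = α_2. Error position i = 2.
  Consistency check: S_2/S_1 = 1·10 = 10 ≡ 10 = α_err ✓ (single-error assumption holds).
Step 4: error magnitude e = S_0/v_2 = S_0·∏_{j≠2}(α_2 − α_j) = 1·3 = 3 ≡ 3 (mod 11).
Step 5: correct position 2: c_2 = r_2 − e = 6 − 3 ≡ 3 (mod 11). Hence c = [10, 3, 8, 1, 9].
  Check: interpolating c through the α_i gives m(x) = 7 + 4·x (degree < 2) with m(α_i) = c_i for every i, so c is indeed a codeword.


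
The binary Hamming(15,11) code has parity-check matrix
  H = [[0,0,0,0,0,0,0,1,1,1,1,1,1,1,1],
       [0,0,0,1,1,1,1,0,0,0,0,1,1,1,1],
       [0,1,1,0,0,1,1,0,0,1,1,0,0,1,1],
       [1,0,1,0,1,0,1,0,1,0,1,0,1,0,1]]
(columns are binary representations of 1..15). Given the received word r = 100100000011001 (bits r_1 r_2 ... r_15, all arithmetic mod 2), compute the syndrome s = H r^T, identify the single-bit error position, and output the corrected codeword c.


s = (1, 1, 0, 1)^T, error position = 13, corrected codeword c = 100100000011101

Compute s = H r^T mod 2 one row at a time:
  s_1 = 0 + 0 + 0 + 1 + 1 + 0 + 0 + 1 = 3 ≡ 1 (mod 2).
  s_2 = 1 + 0 + 0 + 0 + 1 + 0 + 0 + 1 = 3 ≡ 1 (mod 2).
  s_3 = 0 + 0 + 0 + 0 + 0 + 1 + 0 + 1 = 2 ≡ 0 (mod 2).
  s_4 = 1 + 0 + 0 + 0 + 0 + 1 + 0 + 1 = 3 ≡ 1 (mod 2).
s = (1, 1, 0, 1)^T — this equals column 13 of H (binary 1101), so error is at position 13.
Correct: flip bit 13 of r = 100100000011001 to get c = 100100000011101.


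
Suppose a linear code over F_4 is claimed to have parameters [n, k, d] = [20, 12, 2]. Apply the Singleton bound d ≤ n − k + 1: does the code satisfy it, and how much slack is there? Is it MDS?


Singleton RHS = n − k + 1 = 9, slack = 7, bound satisfied, not MDS.

Singleton bound: d ≤ n − k + 1.
Here n = 20, k = 12, so n − k + 1 = 9.
Given d = 2, check d ≤ 9: YES.
Slack = (n − k + 1) − d = 7.
The code is NOT MDS (slack = 7 > 0).
Description: the claimed parameters are [20, 12, 2]_4; such a code would be non-MDS.


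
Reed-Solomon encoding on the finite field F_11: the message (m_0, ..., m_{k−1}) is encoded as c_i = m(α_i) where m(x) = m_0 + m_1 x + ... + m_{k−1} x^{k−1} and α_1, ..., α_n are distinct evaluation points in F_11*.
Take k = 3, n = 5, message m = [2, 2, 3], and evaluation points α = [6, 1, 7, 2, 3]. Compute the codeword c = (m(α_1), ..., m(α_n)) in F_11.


c = [1, 7, 9, 7, 2]

Message polynomial: m(x) = 2 + 2·x + 3·x^2 (mod 11).
For each evaluation point α_i, compute m(α_i) mod 11:
  α_1 = 6: Horner steps 3 → 9 → 1, so m(6) = 1.
  α_2 = 1: Horner steps 3 → 5 → 7, so m(1) = 7.
  α_3 = 7: Horner steps 3 → 1 → 9, so m(7) = 9.
  α_4 = 2: Horner steps 3 → 8 → 7, so m(2) = 7.
  α_5 = 3: Horner steps 3 → 0 → 2, so m(3) = 2.
Codeword c = [1, 7, 9, 7, 2] ∈ F_11^5.


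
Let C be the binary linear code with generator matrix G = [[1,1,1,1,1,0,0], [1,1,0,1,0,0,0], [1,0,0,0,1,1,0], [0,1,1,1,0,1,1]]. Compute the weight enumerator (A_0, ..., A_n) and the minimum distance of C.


Weight distribution: A_0 = 1, A_1 = 1, A_2 = 1, A_3 = 4, A_4 = 5, A_5 = 3, A_6 = 1. Minimum distance d = 1.

Enumerate all 2^4 = 16 messages m ∈ F_2^4.
For each, compute codeword c = mG in F_2^7, then tally its weight.
  m = 0000 → c = 0000000, weight = 0.
  m = 1000 → c = 1111100, weight = 5.
  m = 0100 → c = 1101000, weight = 3.
  m = 1100 → c = 0010100, weight = 2.
  m = 0010 → c = 1000110, weight = 3.
  m = 1010 → c = 0111010, weight = 4.
  m = 0110 → c = 0101110, weight = 4.
  m = 1110 → c = 1010010, weight = 3.
  m = 0001 → c = 0111011, weight = 5.
  m = 1001 → c = 1000111, weight = 4.
  m = 0101 → c = 1010011, weight = 4.
  m = 1101 → c = 0101111, weight = 5.
  m = 0011 → c = 1111101, weight = 6.
  m = 1011 → c = 0000001, weight = 1.
  m = 0111 → c = 0010101, weight = 3.
  m = 1111 → c = 1101001, weight = 4.
Tally weights:
  weight 0: 1 codewords.
  weight 1: 1 codewords.
  weight 2: 1 codewords.
  weight 3: 4 codewords.
  weight 4: 5 codewords.
  weight 5: 3 codewords.
  weight 6: 1 codewords.
Minimum distance d = smallest w > 0 with A_w > 0 = 1.
Sanity: Σ A_w = 16 = 2^4 = 16 ✓.


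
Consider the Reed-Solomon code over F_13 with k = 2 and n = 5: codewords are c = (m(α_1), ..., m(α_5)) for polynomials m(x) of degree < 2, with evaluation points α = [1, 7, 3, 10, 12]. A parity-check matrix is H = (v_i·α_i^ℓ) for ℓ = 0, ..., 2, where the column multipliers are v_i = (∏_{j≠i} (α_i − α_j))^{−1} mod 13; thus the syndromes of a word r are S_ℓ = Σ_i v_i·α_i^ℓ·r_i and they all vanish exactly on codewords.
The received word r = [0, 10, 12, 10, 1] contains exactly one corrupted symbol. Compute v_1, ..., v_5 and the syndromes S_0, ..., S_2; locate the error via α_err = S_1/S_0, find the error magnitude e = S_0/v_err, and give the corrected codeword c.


S = (5, 11, 6), error at position 4, error magnitude e = 8, c = [0, 10, 12, 2, 1].

Step 1: column multipliers v_i = (∏_{j≠i}(α_i − α_j))^{−1} mod 13.
  i = 1 (α = 1): (1−7)(1−3)(1−10)(1−12) = (−6)·(−2)·(−9)·(−11) = 1188 ≡ 5, so v_1 = 5^{−1} = 8 (mod 13).
  i = 2 (α = 7): (7−1)(7−3)(7−10)(7−12) = 6·4·(−3)·(−5) = 360 ≡ 9, so v_2 = 9^{−1} = 3 (mod 13).
  i = 3 (α = 3): (3−1)(3−7)(3−10)(3−12) = 2·(−4)·(−7)·(−9) = −504 ≡ 3, so v_3 = 3^{−1} = 9 (mod 13).
  i = 4 (α = 10): (10−1)(10−7)(10−3)(10−12) = 9·3·7·(−2) = −378 ≡ 12, so v_4 = 12^{−1} = 12 (mod 13).
  i = 5 (α = 12): (12−1)(12−7)(12−3)(12−10) = 11·5·9·2 = 990 ≡ 2, so v_5 = 2^{−1} = 7 (mod 13).
  v = [8, 3, 9, 12, 7].
Step 2: syndromes of r = [0, 10, 12, 10, 1] (all sums mod 13).
  S_0 = Σ v_i r_i = 8·0 + 3·10 + 9·12 + 12·10 + 7·1 = 265 ≡ 5.
  S_1 = Σ v_i α_i r_i = 8·1·0 + 3·7·10 + 9·3·12 + 12·10·10 + 7·12·1 = 1818 ≡ 11.
  α_i^2 mod 13 = [1, 10, 9, 9, 1].
  S_2 = Σ v_i α_i^2 r_i = 8·1·0 + 3·10·10 + 9·9·12 + 12·9·10 + 7·1·1 = 2359 ≡ 6.
  S = (5, 11, 6) ≠ 0, so r is not a codeword (an error is present).
Step 3: locate the error. For a single error e at position i, S_ℓ = v_i·e·α_i^ℓ, so α_err = S_1/S_0.
  S_0^{−1} = 5^{−1} = 8 (mod 13), so α_err = 11·8 = 88 ≡ 10 = α_4. Error position i = 4.
  Consistency check: S_2/S_1 = 6·6 = 36 ≡ 10 = α_err ✓ (single-error assumption holds).
Step 4: error magnitude e = S_0/v_4 = S_0·∏_{j≠4}(α_4 − α_j) = 5·12 = 60 ≡ 8 (mod 13).
Step 5: correct position 4: c_4 = r_4 − e = 10 − 8 ≡ 2 (mod 13). Hence c = [0, 10, 12, 2, 1].
  Check: interpolating c through the α_i gives m(x) = 7 + 6·x (degree < 2) with m(α_i) = c_i for every i, so c is indeed a codeword.


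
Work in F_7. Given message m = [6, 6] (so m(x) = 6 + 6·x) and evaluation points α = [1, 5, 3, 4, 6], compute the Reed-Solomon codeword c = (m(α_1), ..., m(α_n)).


c = [5, 1, 3, 2, 0]

Message polynomial: m(x) = 6 + 6·x (mod 7).
For each evaluation point α_i, compute m(α_i) mod 7:
  α_1 = 1: Horner steps 6 → 5, so m(1) = 5.
  α_2 = 5: Horner steps 6 → 1, so m(5) = 1.
  α_3 = 3: Horner steps 6 → 3, so m(3) = 3.
  α_4 = 4: Horner steps 6 → 2, so m(4) = 2.
  α_5 = 6: Horner steps 6 → 0, so m(6) = 0.
Codeword c = [5, 1, 3, 2, 0] ∈ F_7^5.


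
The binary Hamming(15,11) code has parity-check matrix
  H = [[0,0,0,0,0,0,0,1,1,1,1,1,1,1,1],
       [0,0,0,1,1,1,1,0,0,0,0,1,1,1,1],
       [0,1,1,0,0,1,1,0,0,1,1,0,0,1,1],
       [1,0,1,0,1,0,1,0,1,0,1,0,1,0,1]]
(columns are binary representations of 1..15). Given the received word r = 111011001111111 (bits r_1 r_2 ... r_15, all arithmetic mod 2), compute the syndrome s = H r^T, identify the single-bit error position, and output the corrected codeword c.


s = (1, 0, 1, 1)^T, error position = 11, corrected codeword c = 111011001101111

Compute s = H r^T mod 2 one row at a time:
  s_1 = 0 + 1 + 1 + 1 + 1 + 1 + 1 + 1 = 7 ≡ 1 (mod 2).
  s_2 = 0 + 1 + 1 + 0 + 1 + 1 + 1 + 1 = 6 ≡ 0 (mod 2).
  s_3 = 1 + 1 + 1 + 0 + 1 + 1 + 1 + 1 = 7 ≡ 1 (mod 2).
  s_4 = 1 + 1 + 1 + 0 + 1 + 1 + 1 + 1 = 7 ≡ 1 (mod 2).
s = (1, 0, 1, 1)^T — this equals column 11 of H (binary 1011), so error is at position 11.
Correct: flip bit 11 of r = 111011001111111 to get c = 111011001101111.


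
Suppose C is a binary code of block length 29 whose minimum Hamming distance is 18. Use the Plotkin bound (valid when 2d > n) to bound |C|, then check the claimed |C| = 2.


Plotkin bound M ≤ 4; given |C| = 2 ≤ bound (satisfied).

Check applicability: 2d = 36, n = 29.
2d − n = 7 > 0, so Plotkin applies.
Compute d/(2d−n) = 18/7 ≈ 2.5714.
⌊d/(2d−n)⌋ = 2.
Plotkin bound: M ≤ 2·2 = 4.
Given |C| = 2, check: satisfied.
This |C| is below the Plotkin bound.


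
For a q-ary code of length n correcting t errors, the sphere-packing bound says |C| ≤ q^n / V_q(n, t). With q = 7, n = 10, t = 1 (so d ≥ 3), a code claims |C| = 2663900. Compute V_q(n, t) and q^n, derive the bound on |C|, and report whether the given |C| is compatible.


V_q(n, t) = 61, q^n = 282475249, Hamming bound = 4630741, |C| = 2663900 ≤ bound (satisfied).

Step 1: Compute V_q(n, t) = Σ_{j=0}^1 C(n, j) (q−1)^j.
  j = 0: C(10,0)·(6)^0 = 1·1 = 1.
  j = 1: C(10,1)·(6)^1 = 10·6 = 60.
  V_q(n, t) = 1 + 60 = 61.
Step 2: q^n = 7^10 = 282475249.
Step 3: Hamming bound ⌊q^n / V_q(n,t)⌋ = ⌊282475249/61⌋ = 4630741.
Step 4: Compare |C| = 2663900 to 4630741: satisfied.
The claimed |C| lies below the Hamming bound.


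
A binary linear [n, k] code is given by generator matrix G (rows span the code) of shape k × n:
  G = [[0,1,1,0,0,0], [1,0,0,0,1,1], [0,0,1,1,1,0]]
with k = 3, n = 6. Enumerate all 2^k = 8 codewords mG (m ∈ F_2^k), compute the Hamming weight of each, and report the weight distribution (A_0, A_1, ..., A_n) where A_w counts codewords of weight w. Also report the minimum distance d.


Weight distribution: A_0 = 1, A_2 = 1, A_3 = 3, A_4 = 2, A_5 = 1. Minimum distance d = 2.

Enumerate all 2^3 = 8 messages m ∈ F_2^3.
For each, compute codeword c = mG in F_2^6, then tally its weight.
  m = 000 → c = 000000, weight = 0.
  m = 100 → c = 011000, weight = 2.
  m = 010 → c = 100011, weight = 3.
  m = 110 → c = 111011, weight = 5.
  m = 001 → c = 001110, weight = 3.
  m = 101 → c = 010110, weight = 3.
  m = 011 → c = 101101, weight = 4.
  m = 111 → c = 110101, weight = 4.
Tally weights:
  weight 0: 1 codewords.
  weight 2: 1 codewords.
  weight 3: 3 codewords.
  weight 4: 2 codewords.
  weight 5: 1 codewords.
Minimum distance d = smallest w > 0 with A_w > 0 = 2.
Sanity: Σ A_w = 8 = 2^3 = 8 ✓.


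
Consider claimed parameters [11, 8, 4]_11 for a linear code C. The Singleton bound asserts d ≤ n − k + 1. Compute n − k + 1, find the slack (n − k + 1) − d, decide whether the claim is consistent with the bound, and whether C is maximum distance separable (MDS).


Singleton RHS = n − k + 1 = 4, slack = 0, bound satisfied, MDS.

Singleton bound: d ≤ n − k + 1.
Here n = 11, k = 8, so n − k + 1 = 4.
Given d = 4, check d ≤ 4: YES.
Slack = (n − k + 1) − d = 0.
The code is MDS (slack = 0).
Description: the claimed parameters are [11, 8, 4]_11; such a code would be MDS (meets Singleton bound).


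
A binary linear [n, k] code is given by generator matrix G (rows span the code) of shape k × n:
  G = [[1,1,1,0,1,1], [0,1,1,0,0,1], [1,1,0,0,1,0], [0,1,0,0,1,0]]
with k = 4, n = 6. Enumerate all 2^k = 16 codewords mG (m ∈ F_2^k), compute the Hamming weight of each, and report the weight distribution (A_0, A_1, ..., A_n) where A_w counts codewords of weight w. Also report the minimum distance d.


Weight distribution: A_0 = 1, A_1 = 3, A_2 = 4, A_3 = 4, A_4 = 3, A_5 = 1. Minimum distance d = 1.

Enumerate all 2^4 = 16 messages m ∈ F_2^4.
For each, compute codeword c = mG in F_2^6, then tally its weight.
  m = 0000 → c = 000000, weight = 0.
  m = 1000 → c = 111011, weight = 5.
  m = 0100 → c = 011001, weight = 3.
  m = 1100 → c = 100010, weight = 2.
  m = 0010 → c = 110010, weight = 3.
  m = 1010 → c = 001001, weight = 2.
  m = 0110 → c = 101011, weight = 4.
  m = 1110 → c = 010000, weight = 1.
  m = 0001 → c = 010010, weight = 2.
  m = 1001 → c = 101001, weight = 3.
  m = 0101 → c = 001011, weight = 3.
  m = 1101 → c = 110000, weight = 2.
  m = 0011 → c = 100000, weight = 1.
  m = 1011 → c = 011011, weight = 4.
  m = 0111 → c = 111001, weight = 4.
  m = 1111 → c = 000010, weight = 1.
Tally weights:
  weight 0: 1 codewords.
  weight 1: 3 codewords.
  weight 2: 4 codewords.
  weight 3: 4 codewords.
  weight 4: 3 codewords.
  weight 5: 1 codewords.
Minimum distance d = smallest w > 0 with A_w > 0 = 1.
Sanity: Σ A_w = 16 = 2^4 = 16 ✓.


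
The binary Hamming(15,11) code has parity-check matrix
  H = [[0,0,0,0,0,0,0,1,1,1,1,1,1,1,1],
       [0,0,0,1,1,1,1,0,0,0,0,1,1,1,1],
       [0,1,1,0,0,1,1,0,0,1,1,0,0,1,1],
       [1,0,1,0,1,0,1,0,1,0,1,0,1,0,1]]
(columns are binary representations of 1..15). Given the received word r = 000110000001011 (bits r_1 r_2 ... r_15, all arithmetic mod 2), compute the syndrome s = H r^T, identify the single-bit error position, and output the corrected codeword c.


s = (1, 1, 0, 0)^T, error position = 12, corrected codeword c = 000110000000011

Compute s = H r^T mod 2 one row at a time:
  s_1 = 0 + 0 + 0 + 0 + 1 + 0 + 1 + 1 = 3 ≡ 1 (mod 2).
  s_2 = 1 + 1 + 0 + 0 + 1 + 0 + 1 + 1 = 5 ≡ 1 (mod 2).
  s_3 = 0 + 0 + 0 + 0 + 0 + 0 + 1 + 1 = 2 ≡ 0 (mod 2).
  s_4 = 0 + 0 + 1 + 0 + 0 + 0 + 0 + 1 = 2 ≡ 0 (mod 2).
s = (1, 1, 0, 0)^T — this equals column 12 of H (binary 1100), so error is at position 12.
Correct: flip bit 12 of r = 000110000001011 to get c = 000110000000011.


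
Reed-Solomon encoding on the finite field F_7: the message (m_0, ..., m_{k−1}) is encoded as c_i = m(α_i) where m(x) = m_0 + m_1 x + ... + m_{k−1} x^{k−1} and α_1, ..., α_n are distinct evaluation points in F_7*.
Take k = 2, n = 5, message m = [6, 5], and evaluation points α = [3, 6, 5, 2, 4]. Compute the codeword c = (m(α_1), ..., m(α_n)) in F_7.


c = [0, 1, 3, 2, 5]

Message polynomial: m(x) = 6 + 5·x (mod 7).
For each evaluation point α_i, compute m(α_i) mod 7:
  α_1 = 3: Horner steps 5 → 0, so m(3) = 0.
  α_2 = 6: Horner steps 5 → 1, so m(6) = 1.
  α_3 = 5: Horner steps 5 → 3, so m(5) = 3.
  α_4 = 2: Horner steps 5 → 2, so m(2) = 2.
  α_5 = 4: Horner steps 5 → 5, so m(4) = 5.
Codeword c = [0, 1, 3, 2, 5] ∈ F_7^5.


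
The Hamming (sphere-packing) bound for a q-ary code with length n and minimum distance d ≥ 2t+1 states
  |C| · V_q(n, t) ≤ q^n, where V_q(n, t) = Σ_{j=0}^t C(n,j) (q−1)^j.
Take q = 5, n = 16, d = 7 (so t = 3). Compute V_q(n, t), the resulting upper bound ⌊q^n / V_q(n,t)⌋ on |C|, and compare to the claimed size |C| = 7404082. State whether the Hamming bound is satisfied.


V_q(n, t) = 37825, q^n = 152587890625, Hamming bound = 4034048, |C| = 7404082 > bound (violated).

Step 1: Compute V_q(n, t) = Σ_{j=0}^3 C(n, j) (q−1)^j.
  j = 0: C(16,0)·(4)^0 = 1·1 = 1.
  j = 1: C(16,1)·(4)^1 = 16·4 = 64.
  j = 2: C(16,2)·(4)^2 = 120·16 = 1920.
  j = 3: C(16,3)·(4)^3 = 560·64 = 35840.
  V_q(n, t) = 1 + 64 + 1920 + 35840 = 37825.
Step 2: q^n = 5^16 = 152587890625.
Step 3: Hamming bound ⌊q^n / V_q(n,t)⌋ = ⌊152587890625/37825⌋ = 4034048.
Step 4: Compare |C| = 7404082 to 4034048: violated.
The claimed |C| lies above the Hamming bound, so no 5-ary code of length 16 with d ≥ 7 can have 7404082 codewords.


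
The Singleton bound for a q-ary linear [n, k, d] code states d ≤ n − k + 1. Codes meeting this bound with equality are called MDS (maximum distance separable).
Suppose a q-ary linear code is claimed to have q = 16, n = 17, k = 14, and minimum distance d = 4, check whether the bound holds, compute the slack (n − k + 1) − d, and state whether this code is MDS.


Singleton RHS = n − k + 1 = 4, slack = 0, bound satisfied, MDS.

Singleton bound: d ≤ n − k + 1.
Here n = 17, k = 14, so n − k + 1 = 4.
Given d = 4, check d ≤ 4: YES.
Slack = (n − k + 1) − d = 0.
The code is MDS (slack = 0).
Description: the claimed parameters are [17, 14, 4]_16; such a code would be MDS (meets Singleton bound).


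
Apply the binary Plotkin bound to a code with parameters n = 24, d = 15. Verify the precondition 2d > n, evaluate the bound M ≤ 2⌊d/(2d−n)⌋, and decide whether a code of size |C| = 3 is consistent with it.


Plotkin bound M ≤ 4; given |C| = 3 ≤ bound (satisfied).

Check applicability: 2d = 30, n = 24.
2d − n = 6 > 0, so Plotkin applies.
Compute d/(2d−n) = 15/6 ≈ 2.5000.
⌊d/(2d−n)⌋ = 2.
Plotkin bound: M ≤ 2·2 = 4.
Given |C| = 3, check: satisfied.
This |C| is below the Plotkin bound.


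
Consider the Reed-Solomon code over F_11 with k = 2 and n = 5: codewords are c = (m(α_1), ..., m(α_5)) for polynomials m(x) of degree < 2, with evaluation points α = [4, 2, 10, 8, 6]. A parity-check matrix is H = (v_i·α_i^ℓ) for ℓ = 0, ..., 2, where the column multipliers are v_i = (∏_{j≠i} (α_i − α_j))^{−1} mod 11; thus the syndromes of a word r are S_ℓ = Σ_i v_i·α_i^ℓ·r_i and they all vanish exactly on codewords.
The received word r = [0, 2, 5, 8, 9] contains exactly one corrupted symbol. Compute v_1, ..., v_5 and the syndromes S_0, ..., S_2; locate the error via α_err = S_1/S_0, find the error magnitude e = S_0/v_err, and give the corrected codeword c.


S = (4, 10, 3), error at position 4, error magnitude e = 1, c = [0, 2, 5, 7, 9].

Step 1: column multipliers v_i = (∏_{j≠i}(α_i − α_j))^{−1} mod 11.
  i = 1 (α = 4): (4−2)(4−10)(4−8)(4−6) = 2·(−6)·(−4)·(−2) = −96 ≡ 3, so v_1 = 3^{−1} = 4 (mod 11).
  i = 2 (α = 2): (2−4)(2−10)(2−8)(2−6) = (−2)·(−8)·(−6)·(−4) = 384 ≡ 10, so v_2 = 10^{−1} = 10 (mod 11).
  i = 3 (α = 10): (10−4)(10−2)(10−8)(10−6) = 6·8·2·4 = 384 ≡ 10, so v_3 = 10^{−1} = 10 (mod 11).
  i = 4 (α = 8): (8−4)(8−2)(8−10)(8−6) = 4·6·(−2)·2 = −96 ≡ 3, so v_4 = 3^{−1} = 4 (mod 11).
  i = 5 (α = 6): (6−4)(6−2)(6−10)(6−8) = 2·4·(−4)·(−2) = 64 ≡ 9, so v_5 = 9^{−1} = 5 (mod 11).
  v = [4, 10, 10, 4, 5].
Step 2: syndromes of r = [0, 2, 5, 8, 9] (all sums mod 11).
  S_0 = Σ v_i r_i = 4·0 + 10·2 + 10·5 + 4·8 + 5·9 = 147 ≡ 4.
  S_1 = Σ v_i α_i r_i = 4·4·0 + 10·2·2 + 10·10·5 + 4·8·8 + 5·6·9 = 1066 ≡ 10.
  α_i^2 mod 11 = [5, 4, 1, 9, 3].
  S_2 = Σ v_i α_i^2 r_i = 4·5·0 + 10·4·2 + 10·1·5 + 4·9·8 + 5·3·9 = 553 ≡ 3.
  S = (4, 10, 3) ≠ 0, so r is not a codeword (an error is present).
Step 3: locate the error. For a single error e at position i, S_ℓ = v_i·e·α_i^ℓ, so α_err = S_1/S_0.
  S_0^{−1} = 4^{−1} = 3 (mod 11), so α_err = 10·3 = 30 ≡ 8 = α_4. Error position i = 4.
  Consistency check: S_2/S_1 = 3·10 = 30 ≡ 8 = α_err ✓ (single-error assumption holds).
Step 4: error magnitude e = S_0/v_4 = S_0·∏_{j≠4}(α_4 − α_j) = 4·3 = 12 ≡ 1 (mod 11).
Step 5: correct position 4: c_4 = r_4 − e = 8 − 1 ≡ 7 (mod 11). Hence c = [0, 2, 5, 7, 9].
  Check: interpolating c through the α_i gives m(x) = 4 + 10·x (degree < 2) with m(α_i) = c_i for every i, so c is indeed a codeword.


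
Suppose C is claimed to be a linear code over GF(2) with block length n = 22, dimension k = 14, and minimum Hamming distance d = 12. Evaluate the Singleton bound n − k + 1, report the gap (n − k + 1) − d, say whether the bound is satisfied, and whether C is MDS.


Singleton RHS = n − k + 1 = 9, slack = -3, bound violated (no such code; not MDS).

Singleton bound: d ≤ n − k + 1.
Here n = 22, k = 14, so n − k + 1 = 9.
Given d = 12, check d ≤ 9: NO.
Slack = (n − k + 1) − d = -3.
The slack is negative: d = 12 exceeds n − k + 1 = 9 by 3, so the Singleton bound is violated and no linear [22, 14, 12]_2 code can exist. In particular it is not MDS (MDS requires d = n − k + 1 exactly).
Description: the claimed parameters are [22, 14, 12]_2; such a code would be impossible (violates the Singleton bound).


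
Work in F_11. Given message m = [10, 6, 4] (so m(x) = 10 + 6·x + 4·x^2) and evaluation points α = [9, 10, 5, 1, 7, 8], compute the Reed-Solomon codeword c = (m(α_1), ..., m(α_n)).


c = [3, 8, 8, 9, 6, 6]

Message polynomial: m(x) = 10 + 6·x + 4·x^2 (mod 11).
For each evaluation point α_i, compute m(α_i) mod 11:
  α_1 = 9: Horner steps 4 → 9 → 3, so m(9) = 3.
  α_2 = 10: Horner steps 4 → 2 → 8, so m(10) = 8.
  α_3 = 5: Horner steps 4 → 4 → 8, so m(5) = 8.
  α_4 = 1: Horner steps 4 → 10 → 9, so m(1) = 9.
  α_5 = 7: Horner steps 4 → 1 → 6, so m(7) = 6.
  α_6 = 8: Horner steps 4 → 5 → 6, so m(8) = 6.
Codeword c = [3, 8, 8, 9, 6, 6] ∈ F_11^6.


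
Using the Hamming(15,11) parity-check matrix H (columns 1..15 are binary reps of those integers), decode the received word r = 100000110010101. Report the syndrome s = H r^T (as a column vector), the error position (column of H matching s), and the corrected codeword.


s = (0, 1, 1, 1)^T, error position = 7, corrected codeword c = 100000010010101

Compute s = H r^T mod 2 one row at a time:
  s_1 = 1 + 0 + 0 + 1 + 0 + 1 + 0 + 1 = 4 ≡ 0 (mod 2).
  s_2 = 0 + 0 + 0 + 1 + 0 + 1 + 0 + 1 = 3 ≡ 1 (mod 2).
  s_3 = 0 + 0 + 0 + 1 + 0 + 1 + 0 + 1 = 3 ≡ 1 (mod 2).
  s_4 = 1 + 0 + 0 + 1 + 0 + 1 + 1 + 1 = 5 ≡ 1 (mod 2).
s = (0, 1, 1, 1)^T — this equals column 7 of H (binary 0111), so error is at position 7.
Correct: flip bit 7 of r = 100000110010101 to get c = 100000010010101.


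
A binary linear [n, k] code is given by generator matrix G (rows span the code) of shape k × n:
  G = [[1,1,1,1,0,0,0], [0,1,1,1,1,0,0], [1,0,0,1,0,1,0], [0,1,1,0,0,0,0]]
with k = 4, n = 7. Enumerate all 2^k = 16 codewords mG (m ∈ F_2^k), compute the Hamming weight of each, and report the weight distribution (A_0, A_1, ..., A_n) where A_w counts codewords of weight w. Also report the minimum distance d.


Weight distribution: A_0 = 1, A_1 = 1, A_2 = 4, A_3 = 4, A_4 = 3, A_5 = 3. Minimum distance d = 1.

Enumerate all 2^4 = 16 messages m ∈ F_2^4.
For each, compute codeword c = mG in F_2^7, then tally its weight.
  m = 0000 → c = 0000000, weight = 0.
  m = 1000 → c = 1111000, weight = 4.
  m = 0100 → c = 0111100, weight = 4.
  m = 1100 → c = 1000100, weight = 2.
  m = 0010 → c = 1001010, weight = 3.
  m = 1010 → c = 0110010, weight = 3.
  m = 0110 → c = 1110110, weight = 5.
  m = 1110 → c = 0001110, weight = 3.
  m = 0001 → c = 0110000, weight = 2.
  m = 1001 → c = 1001000, weight = 2.
  m = 0101 → c = 0001100, weight = 2.
  m = 1101 → c = 1110100, weight = 4.
  m = 0011 → c = 1111010, weight = 5.
  m = 1011 → c = 0000010, weight = 1.
  m = 0111 → c = 1000110, weight = 3.
  m = 1111 → c = 0111110, weight = 5.
Tally weights:
  weight 0: 1 codewords.
  weight 1: 1 codewords.
  weight 2: 4 codewords.
  weight 3: 4 codewords.
  weight 4: 3 codewords.
  weight 5: 3 codewords.
Minimum distance d = smallest w > 0 with A_w > 0 = 1.
Sanity: Σ A_w = 16 = 2^4 = 16 ✓.


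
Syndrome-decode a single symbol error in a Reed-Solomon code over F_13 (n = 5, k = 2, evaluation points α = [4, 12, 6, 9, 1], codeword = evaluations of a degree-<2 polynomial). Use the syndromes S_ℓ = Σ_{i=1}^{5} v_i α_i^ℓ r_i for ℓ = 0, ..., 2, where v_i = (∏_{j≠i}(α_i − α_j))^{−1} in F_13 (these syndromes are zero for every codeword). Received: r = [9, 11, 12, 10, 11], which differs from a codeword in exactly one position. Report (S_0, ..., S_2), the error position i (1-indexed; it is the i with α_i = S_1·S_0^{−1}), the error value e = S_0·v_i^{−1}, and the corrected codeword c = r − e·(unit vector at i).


S = (5, 8, 5), error at position 2, error magnitude e = 3, c = [9, 8, 12, 10, 11].

Step 1: column multipliers v_i = (∏_{j≠i}(α_i − α_j))^{−1} mod 13.
  i = 1 (α = 4): (4−12)(4−6)(4−9)(4−1) = (−8)·(−2)·(−5)·3 = −240 ≡ 7, so v_1 = 7^{−1} = 2 (mod 13).
  i = 2 (α = 12): (12−4)(12−6)(12−9)(12−1) = 8·6·3·11 = 1584 ≡ 11, so v_2 = 11^{−1} = 6 (mod 13).
  i = 3 (α = 6): (6−4)(6−12)(6−9)(6−1) = 2·(−6)·(−3)·5 = 180 ≡ 11, so v_3 = 11^{−1} = 6 (mod 13).
  i = 4 (α = 9): (9−4)(9−12)(9−6)(9−1) = 5·(−3)·3·8 = −360 ≡ 4, so v_4 = 4^{−1} = 10 (mod 13).
  i = 5 (α = 1): (1−4)(1−12)(1−6)(1−9) = (−3)·(−11)·(−5)·(−8) = 1320 ≡ 7, so v_5 = 7^{−1} = 2 (mod 13).
  v = [2, 6, 6, 10, 2].
Step 2: syndromes of r = [9, 11, 12, 10, 11] (all sums mod 13).
  S_0 = Σ v_i r_i = 2·9 + 6·11 + 6·12 + 10·10 + 2·11 = 278 ≡ 5.
  S_1 = Σ v_i α_i r_i = 2·4·9 + 6·12·11 + 6·6·12 + 10·9·10 + 2·1·11 = 2218 ≡ 8.
  α_i^2 mod 13 = [3, 1, 10, 3, 1].
  S_2 = Σ v_i α_i^2 r_i = 2·3·9 + 6·1·11 + 6·10·12 + 10·3·10 + 2·1·11 = 1162 ≡ 5.
  S = (5, 8, 5) ≠ 0, so r is not a codeword (an error is present).
Step 3: locate the error. For a single error e at position i, S_ℓ = v_i·e·α_i^ℓ, so α_err = S_1/S_0.
  S_0^{−1} = 5^{−1} = 8 (mod 13), so α_err = 8·8 = 64 ≡ 12 = α_2. Error position i = 2.
  Consistency check: S_2/S_1 = 5·5 = 25 ≡ 12 = α_err ✓ (single-error assumption holds).
Step 4: error magnitude e = S_0/v_2 = S_0·∏_{j≠2}(α_2 − α_j) = 5·11 = 55 ≡ 3 (mod 13).
Step 5: correct position 2: c_2 = r_2 − e = 11 − 3 ≡ 8 (mod 13). Hence c = [9, 8, 12, 10, 11].
  Check: interpolating c through the α_i gives m(x) = 3 + 8·x (degree < 2) with m(α_i) = c_i for every i, so c is indeed a codeword.


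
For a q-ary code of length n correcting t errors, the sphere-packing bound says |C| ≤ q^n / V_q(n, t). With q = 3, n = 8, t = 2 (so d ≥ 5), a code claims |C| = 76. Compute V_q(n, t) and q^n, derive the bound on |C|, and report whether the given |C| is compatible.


V_q(n, t) = 129, q^n = 6561, Hamming bound = 50, |C| = 76 > bound (violated).

Step 1: Compute V_q(n, t) = Σ_{j=0}^2 C(n, j) (q−1)^j.
  j = 0: C(8,0)·(2)^0 = 1·1 = 1.
  j = 1: C(8,1)·(2)^1 = 8·2 = 16.
  j = 2: C(8,2)·(2)^2 = 28·4 = 112.
  V_q(n, t) = 1 + 16 + 112 = 129.
Step 2: q^n = 3^8 = 6561.
Step 3: Hamming bound ⌊q^n / V_q(n,t)⌋ = ⌊6561/129⌋ = 50.
Step 4: Compare |C| = 76 to 50: violated.
The claimed |C| lies above the Hamming bound, so no 3-ary code of length 8 with d ≥ 5 can have 76 codewords.


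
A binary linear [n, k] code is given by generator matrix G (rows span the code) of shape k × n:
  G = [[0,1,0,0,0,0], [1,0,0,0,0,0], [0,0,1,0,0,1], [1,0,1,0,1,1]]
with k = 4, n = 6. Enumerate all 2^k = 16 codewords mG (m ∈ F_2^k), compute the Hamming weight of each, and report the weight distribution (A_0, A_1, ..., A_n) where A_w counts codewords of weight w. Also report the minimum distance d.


Weight distribution: A_0 = 1, A_1 = 3, A_2 = 4, A_3 = 4, A_4 = 3, A_5 = 1. Minimum distance d = 1.

Enumerate all 2^4 = 16 messages m ∈ F_2^4.
For each, compute codeword c = mG in F_2^6, then tally its weight.
  m = 0000 → c = 000000, weight = 0.
  m = 1000 → c = 010000, weight = 1.
  m = 0100 → c = 100000, weight = 1.
  m = 1100 → c = 110000, weight = 2.
  m = 0010 → c = 001001, weight = 2.
  m = 1010 → c = 011001, weight = 3.
  m = 0110 → c = 101001, weight = 3.
  m = 1110 → c = 111001, weight = 4.
  m = 0001 → c = 101011, weight = 4.
  m = 1001 → c = 111011, weight = 5.
  m = 0101 → c = 001011, weight = 3.
  m = 1101 → c = 011011, weight = 4.
  m = 0011 → c = 100010, weight = 2.
  m = 1011 → c = 110010, weight = 3.
  m = 0111 → c = 000010, weight = 1.
  m = 1111 → c = 010010, weight = 2.
Tally weights:
  weight 0: 1 codewords.
  weight 1: 3 codewords.
  weight 2: 4 codewords.
  weight 3: 4 codewords.
  weight 4: 3 codewords.
  weight 5: 1 codewords.
Minimum distance d = smallest w > 0 with A_w > 0 = 1.
Sanity: Σ A_w = 16 = 2^4 = 16 ✓.


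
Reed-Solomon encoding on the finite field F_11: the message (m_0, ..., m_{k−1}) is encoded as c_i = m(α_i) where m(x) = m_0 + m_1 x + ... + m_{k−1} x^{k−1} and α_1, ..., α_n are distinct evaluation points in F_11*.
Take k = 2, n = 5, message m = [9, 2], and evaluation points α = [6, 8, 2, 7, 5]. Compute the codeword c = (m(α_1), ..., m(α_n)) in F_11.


c = [10, 3, 2, 1, 8]

Message polynomial: m(x) = 9 + 2·x (mod 11).
For each evaluation point α_i, compute m(α_i) mod 11:
  α_1 = 6: Horner steps 2 → 10, so m(6) = 10.
  α_2 = 8: Horner steps 2 → 3, so m(8) = 3.
  α_3 = 2: Horner steps 2 → 2, so m(2) = 2.
  α_4 = 7: Horner steps 2 → 1, so m(7) = 1.
  α_5 = 5: Horner steps 2 → 8, so m(5) = 8.
Codeword c = [10, 3, 2, 1, 8] ∈ F_11^5.


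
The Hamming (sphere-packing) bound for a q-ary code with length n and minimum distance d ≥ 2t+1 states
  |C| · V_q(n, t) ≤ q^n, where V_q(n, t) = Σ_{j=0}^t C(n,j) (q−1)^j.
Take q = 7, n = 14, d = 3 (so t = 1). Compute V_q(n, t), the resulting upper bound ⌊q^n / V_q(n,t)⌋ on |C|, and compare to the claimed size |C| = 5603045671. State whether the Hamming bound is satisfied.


V_q(n, t) = 85, q^n = 678223072849, Hamming bound = 7979094974, |C| = 5603045671 ≤ bound (satisfied).

Step 1: Compute V_q(n, t) = Σ_{j=0}^1 C(n, j) (q−1)^j.
  j = 0: C(14,0)·(6)^0 = 1·1 = 1.
  j = 1: C(14,1)·(6)^1 = 14·6 = 84.
  V_q(n, t) = 1 + 84 = 85.
Step 2: q^n = 7^14 = 678223072849.
Step 3: Hamming bound ⌊q^n / V_q(n,t)⌋ = ⌊678223072849/85⌋ = 7979094974.
Step 4: Compare |C| = 5603045671 to 7979094974: satisfied.
The claimed |C| lies below the Hamming bound.


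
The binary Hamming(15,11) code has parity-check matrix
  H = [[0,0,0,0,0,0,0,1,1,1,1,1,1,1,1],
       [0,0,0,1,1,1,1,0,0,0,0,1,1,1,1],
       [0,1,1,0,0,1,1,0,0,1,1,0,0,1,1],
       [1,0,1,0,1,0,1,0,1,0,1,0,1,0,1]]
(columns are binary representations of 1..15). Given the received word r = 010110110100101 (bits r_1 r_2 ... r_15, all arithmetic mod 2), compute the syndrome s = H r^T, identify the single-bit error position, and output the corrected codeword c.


s = (0, 1, 0, 0)^T, error position = 4, corrected codeword c = 010010110100101

Compute s = H r^T mod 2 one row at a time:
  s_1 = 1 + 0 + 1 + 0 + 0 + 1 + 0 + 1 = 4 ≡ 0 (mod 2).
  s_2 = 1 + 1 + 0 + 1 + 0 + 1 + 0 + 1 = 5 ≡ 1 (mod 2).
  s_3 = 1 + 0 + 0 + 1 + 1 + 0 + 0 + 1 = 4 ≡ 0 (mod 2).
  s_4 = 0 + 0 + 1 + 1 + 0 + 0 + 1 + 1 = 4 ≡ 0 (mod 2).
s = (0, 1, 0, 0)^T — this equals column 4 of H (binary 0100), so error is at position 4.
Correct: flip bit 4 of r = 010110110100101 to get c = 010010110100101.


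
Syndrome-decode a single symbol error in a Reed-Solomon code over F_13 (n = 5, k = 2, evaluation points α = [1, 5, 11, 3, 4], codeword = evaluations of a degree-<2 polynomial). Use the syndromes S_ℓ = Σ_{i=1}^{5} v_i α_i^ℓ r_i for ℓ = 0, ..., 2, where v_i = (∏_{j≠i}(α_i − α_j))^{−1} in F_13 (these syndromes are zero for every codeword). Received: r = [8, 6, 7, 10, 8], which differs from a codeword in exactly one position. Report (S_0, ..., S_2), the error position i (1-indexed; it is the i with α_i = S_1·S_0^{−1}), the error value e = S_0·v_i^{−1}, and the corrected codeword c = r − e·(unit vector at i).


S = (12, 12, 12), error at position 1, error magnitude e = 7, c = [1, 6, 7, 10, 8].

Step 1: column multipliers v_i = (∏_{j≠i}(α_i − α_j))^{−1} mod 13.
  i = 1 (α = 1): (1−5)(1−11)(1−3)(1−4) = (−4)·(−10)·(−2)·(−3) = 240 ≡ 6, so v_1 = 6^{−1} = 11 (mod 13).
  i = 2 (α = 5): (5−1)(5−11)(5−3)(5−4) = 4·(−6)·2·1 = −48 ≡ 4, so v_2 = 4^{−1} = 10 (mod 13).
  i = 3 (α = 11): (11−1)(11−5)(11−3)(11−4) = 10·6·8·7 = 3360 ≡ 6, so v_3 = 6^{−1} = 11 (mod 13).
  i = 4 (α = 3): (3−1)(3−5)(3−11)(3−4) = 2·(−2)·(−8)·(−1) = −32 ≡ 7, so v_4 = 7^{−1} = 2 (mod 13).
  i = 5 (α = 4): (4−1)(4−5)(4−11)(4−3) = 3·(−1)·(−7)·1 = 21 ≡ 8, so v_5 = 8^{−1} = 5 (mod 13).
  v = [11, 10, 11, 2, 5].
Step 2: syndromes of r = [8, 6, 7, 10, 8] (all sums mod 13).
  S_0 = Σ v_i r_i = 11·8 + 10·6 + 11·7 + 2·10 + 5·8 = 285 ≡ 12.
  S_1 = Σ v_i α_i r_i = 11·1·8 + 10·5·6 + 11·11·7 + 2·3·10 + 5·4·8 = 1455 ≡ 12.
  α_i^2 mod 13 = [1, 12, 4, 9, 3].
  S_2 = Σ v_i α_i^2 r_i = 11·1·8 + 10·12·6 + 11·4·7 + 2·9·10 + 5·3·8 = 1416 ≡ 12.
  S = (12, 12, 12) ≠ 0, so r is not a codeword (an error is present).
Step 3: locate the error. For a single error e at position i, S_ℓ = v_i·e·α_i^ℓ, so α_err = S_1/S_0.
  S_0^{−1} = 12^{−1} = 12 (mod 13), so α_err = 12·12 = 144 ≡ 1 = α_1. Error position i = 1.
  Consistency check: S_2/S_1 = 12·12 = 144 ≡ 1 = α_err ✓ (single-error assumption holds).
Step 4: error magnitude e = S_0/v_1 = S_0·∏_{j≠1}(α_1 − α_j) = 12·6 = 72 ≡ 7 (mod 13).
Step 5: correct position 1: c_1 = r_1 − e = 8 − 7 ≡ 1 (mod 13). Hence c = [1, 6, 7, 10, 8].
  Check: interpolating c through the α_i gives m(x) = 3 + 11·x (degree < 2) with m(α_i) = c_i for every i, so c is indeed a codeword.


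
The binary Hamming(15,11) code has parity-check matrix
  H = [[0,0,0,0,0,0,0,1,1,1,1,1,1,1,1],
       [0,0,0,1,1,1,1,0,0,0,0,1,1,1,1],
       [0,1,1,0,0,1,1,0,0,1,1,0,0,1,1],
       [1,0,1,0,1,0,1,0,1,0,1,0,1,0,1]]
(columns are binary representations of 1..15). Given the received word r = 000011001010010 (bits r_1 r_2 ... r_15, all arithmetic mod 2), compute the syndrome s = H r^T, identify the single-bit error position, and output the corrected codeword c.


s = (1, 1, 1, 1)^T, error position = 15, corrected codeword c = 000011001010011

Compute s = H r^T mod 2 one row at a time:
  s_1 = 0 + 1 + 0 + 1 + 0 + 0 + 1 + 0 = 3 ≡ 1 (mod 2).
  s_2 = 0 + 1 + 1 + 0 + 0 + 0 + 1 + 0 = 3 ≡ 1 (mod 2).
  s_3 = 0 + 0 + 1 + 0 + 0 + 1 + 1 + 0 = 3 ≡ 1 (mod 2).
  s_4 = 0 + 0 + 1 + 0 + 1 + 1 + 0 + 0 = 3 ≡ 1 (mod 2).
s = (1, 1, 1, 1)^T — this equals column 15 of H (binary 1111), so error is at position 15.
Correct: flip bit 15 of r = 000011001010010 to get c = 000011001010011.
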